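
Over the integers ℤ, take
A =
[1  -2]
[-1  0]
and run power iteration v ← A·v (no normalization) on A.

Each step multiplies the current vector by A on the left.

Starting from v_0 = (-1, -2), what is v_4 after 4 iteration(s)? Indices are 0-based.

v_0 = (-1, -2).
v_1 = A·v_0 = (3, 1).
v_2 = A·v_1 = (1, -3).
v_3 = A·v_2 = (7, -1).
v_4 = A·v_3 = (9, -7).

v_4 = (9, -7)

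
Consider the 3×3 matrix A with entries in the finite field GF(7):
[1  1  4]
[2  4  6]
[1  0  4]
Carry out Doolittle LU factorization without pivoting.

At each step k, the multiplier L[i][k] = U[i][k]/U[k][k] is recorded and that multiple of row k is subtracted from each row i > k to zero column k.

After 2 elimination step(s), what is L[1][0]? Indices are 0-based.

L[1][0] = 2

k=0: U[0][0]=1
  eliminate (1,0): mult=2, new row 1: (0, 2, 5); set L[1][0]=2
  eliminate (2,0): mult=1, new row 2: (0, 6, 0); set L[2][0]=1
k=1: U[1][1]=2
  eliminate (2,1): mult=3, new row 2: (0, 0, 6); set L[2][1]=3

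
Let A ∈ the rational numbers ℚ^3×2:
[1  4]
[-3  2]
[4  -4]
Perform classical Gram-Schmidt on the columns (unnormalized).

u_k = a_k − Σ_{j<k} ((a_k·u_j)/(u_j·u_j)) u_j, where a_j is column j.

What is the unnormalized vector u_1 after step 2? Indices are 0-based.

u_1 = (61/13, -1/13, -16/13)

Step 1: u_0 = a_0 = (1, -3, 4).
Step 2: u_1 = a_1 − (-9/13)·u_0 = (61/13, -1/13, -16/13).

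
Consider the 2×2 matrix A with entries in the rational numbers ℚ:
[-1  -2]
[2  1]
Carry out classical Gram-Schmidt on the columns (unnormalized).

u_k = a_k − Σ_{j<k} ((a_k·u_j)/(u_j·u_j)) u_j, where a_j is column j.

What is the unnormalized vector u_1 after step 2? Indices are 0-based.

u_1 = (-6/5, -3/5)

Step 1: u_0 = a_0 = (-1, 2).
Step 2: u_1 = a_1 − (4/5)·u_0 = (-6/5, -3/5).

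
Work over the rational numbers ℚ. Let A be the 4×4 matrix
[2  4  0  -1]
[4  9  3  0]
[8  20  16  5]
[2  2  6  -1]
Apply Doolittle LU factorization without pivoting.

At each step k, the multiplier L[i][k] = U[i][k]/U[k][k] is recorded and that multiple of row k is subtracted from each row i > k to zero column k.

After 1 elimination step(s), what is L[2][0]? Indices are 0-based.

L[2][0] = 4

[col 0] pivot 2
  R1 -= 2*R0 → (0, 1, 3, 2)  (L[1][0] := 2)
  R2 -= 4*R0 → (0, 4, 16, 9)  (L[2][0] := 4)
  R3 -= 1*R0 → (0, -2, 6, 0)  (L[3][0] := 1)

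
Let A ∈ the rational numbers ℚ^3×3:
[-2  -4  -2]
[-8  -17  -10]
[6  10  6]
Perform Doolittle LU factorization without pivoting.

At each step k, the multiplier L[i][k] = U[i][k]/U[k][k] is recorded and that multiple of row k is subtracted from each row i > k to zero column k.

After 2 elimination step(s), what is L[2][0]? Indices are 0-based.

Step 1: pivot at (0,0) is -2.
  row1 ← row1 − (4)·row0  ⇒  L[1][0]=4, U row1=(0, -1, -2)
  row2 ← row2 − (-3)·row0  ⇒  L[2][0]=-3, U row2=(0, -2, 0)
Step 2: pivot at (1,1) is -1.
  row2 ← row2 − (2)·row1  ⇒  L[2][1]=2, U row2=(0, 0, 4)

L[2][0] = -3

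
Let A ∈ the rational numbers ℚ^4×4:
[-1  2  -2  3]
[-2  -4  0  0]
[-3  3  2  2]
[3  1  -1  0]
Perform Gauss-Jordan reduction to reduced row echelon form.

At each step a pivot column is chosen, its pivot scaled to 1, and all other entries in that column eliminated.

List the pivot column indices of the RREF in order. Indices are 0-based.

pivot columns: 0, 1, 2, 3

pivot(0,0)=-1: scale R0 → (1, -2, 2, -3)
  clear (1,0): R1 −= (-2)R0 → (0, -8, 4, -6)
  clear (2,0): R2 −= (-3)R0 → (0, -3, 8, -7)
  clear (3,0): R3 −= (3)R0 → (0, 7, -7, 9)
pivot(1,1)=-8: scale R1 → (0, 1, -1/2, 3/4)
  clear (0,1): R0 −= (-2)R1 → (1, 0, 1, -3/2)
  clear (2,1): R2 −= (-3)R1 → (0, 0, 13/2, -19/4)
  clear (3,1): R3 −= (7)R1 → (0, 0, -7/2, 15/4)
pivot(2,2)=13/2: scale R2 → (0, 0, 1, -19/26)
  clear (0,2): R0 −= (1)R2 → (1, 0, 0, -10/13)
  clear (1,2): R1 −= (-1/2)R2 → (0, 1, 0, 5/13)
  clear (3,2): R3 −= (-7/2)R2 → (0, 0, 0, 31/26)
pivot(3,3)=31/26: scale R3 → (0, 0, 0, 1)
  clear (0,3): R0 −= (-10/13)R3 → (1, 0, 0, 0)
  clear (1,3): R1 −= (5/13)R3 → (0, 1, 0, 0)
  clear (2,3): R2 −= (-19/26)R3 → (0, 0, 1, 0)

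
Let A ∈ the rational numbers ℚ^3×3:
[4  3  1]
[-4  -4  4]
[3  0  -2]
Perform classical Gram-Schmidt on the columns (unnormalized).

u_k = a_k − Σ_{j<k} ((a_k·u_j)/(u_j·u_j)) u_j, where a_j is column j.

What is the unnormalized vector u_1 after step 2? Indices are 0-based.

Step 1: u_0 = a_0 = (4, -4, 3).
Step 2: u_1 = a_1 − (28/41)·u_0 = (11/41, -52/41, -84/41).

u_1 = (11/41, -52/41, -84/41)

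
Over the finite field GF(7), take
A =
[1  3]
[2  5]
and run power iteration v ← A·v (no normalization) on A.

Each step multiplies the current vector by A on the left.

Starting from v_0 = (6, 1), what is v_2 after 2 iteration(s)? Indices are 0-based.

v_2 = (4, 5)

v_0 = (6, 1).
v_1 = A·v_0 = (2, 3).
v_2 = A·v_1 = (4, 5).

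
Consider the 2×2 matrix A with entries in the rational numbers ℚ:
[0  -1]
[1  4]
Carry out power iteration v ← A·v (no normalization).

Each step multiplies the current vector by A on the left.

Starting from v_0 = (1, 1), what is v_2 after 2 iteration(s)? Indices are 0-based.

v_0 = (1, 1).
v_1 = A·v_0 = (-1, 5).
v_2 = A·v_1 = (-5, 19).

v_2 = (-5, 19)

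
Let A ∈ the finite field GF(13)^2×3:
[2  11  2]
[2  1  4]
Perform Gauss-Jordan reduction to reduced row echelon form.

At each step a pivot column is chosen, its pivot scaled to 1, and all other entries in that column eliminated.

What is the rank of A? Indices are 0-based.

rank = 2

[1] R0 /= 2  ⇒  (1, 12, 1)
     R1 -= 2·R0  ⇒  (0, 3, 2)
[2] R1 /= 3  ⇒  (0, 1, 5)
     R0 -= 12·R1  ⇒  (1, 0, 6)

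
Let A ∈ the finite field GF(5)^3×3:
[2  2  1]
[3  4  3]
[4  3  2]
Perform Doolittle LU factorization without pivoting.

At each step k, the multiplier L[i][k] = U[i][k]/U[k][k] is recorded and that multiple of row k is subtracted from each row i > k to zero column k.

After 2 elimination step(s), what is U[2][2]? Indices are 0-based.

Step 1: pivot at (0,0) is 2.
  row1 ← row1 − (4)·row0  ⇒  L[1][0]=4, U row1=(0, 1, 4)
  row2 ← row2 − (2)·row0  ⇒  L[2][0]=2, U row2=(0, 4, 0)
Step 2: pivot at (1,1) is 1.
  row2 ← row2 − (4)·row1  ⇒  L[2][1]=4, U row2=(0, 0, 4)

U[2][2] = 4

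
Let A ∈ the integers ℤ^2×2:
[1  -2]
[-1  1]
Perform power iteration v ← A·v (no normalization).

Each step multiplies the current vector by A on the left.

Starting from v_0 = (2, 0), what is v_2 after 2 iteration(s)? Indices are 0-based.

v_2 = (6, -4)

v_0 = (2, 0).
v_1 = A·v_0 = (2, -2).
v_2 = A·v_1 = (6, -4).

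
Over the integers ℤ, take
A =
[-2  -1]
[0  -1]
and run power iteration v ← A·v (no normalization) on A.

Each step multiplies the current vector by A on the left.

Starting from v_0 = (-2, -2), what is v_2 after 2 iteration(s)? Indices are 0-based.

v_2 = (-14, -2)

v_0 = (-2, -2).
v_1 = A·v_0 = (6, 2).
v_2 = A·v_1 = (-14, -2).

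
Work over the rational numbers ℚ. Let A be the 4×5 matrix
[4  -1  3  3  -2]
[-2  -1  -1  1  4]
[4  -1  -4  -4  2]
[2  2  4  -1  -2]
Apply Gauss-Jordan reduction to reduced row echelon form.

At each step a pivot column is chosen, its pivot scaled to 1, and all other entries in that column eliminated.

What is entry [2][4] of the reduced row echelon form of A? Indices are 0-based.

step 1: normalize row 0 (÷4) = (1, -1/4, 3/4, 3/4, -1/2)
  row 1: subtract -2×row0 = (0, -3/2, 1/2, 5/2, 3)
  row 2: subtract 4×row0 = (0, 0, -7, -7, 4)
  row 3: subtract 2×row0 = (0, 5/2, 5/2, -5/2, -1)
step 2: normalize row 1 (÷-3/2) = (0, 1, -1/3, -5/3, -2)
  row 0: subtract -1/4×row1 = (1, 0, 2/3, 1/3, -1)
  row 3: subtract 5/2×row1 = (0, 0, 10/3, 5/3, 4)
step 3: normalize row 2 (÷-7) = (0, 0, 1, 1, -4/7)
  row 0: subtract 2/3×row2 = (1, 0, 0, -1/3, -13/21)
  row 1: subtract -1/3×row2 = (0, 1, 0, -4/3, -46/21)
  row 3: subtract 10/3×row2 = (0, 0, 0, -5/3, 124/21)
step 4: normalize row 3 (÷-5/3) = (0, 0, 0, 1, -124/35)
  row 0: subtract -1/3×row3 = (1, 0, 0, 0, -9/5)
  row 1: subtract -4/3×row3 = (0, 1, 0, 0, -242/35)
  row 2: subtract 1×row3 = (0, 0, 1, 0, 104/35)

M[2][4] = 104/35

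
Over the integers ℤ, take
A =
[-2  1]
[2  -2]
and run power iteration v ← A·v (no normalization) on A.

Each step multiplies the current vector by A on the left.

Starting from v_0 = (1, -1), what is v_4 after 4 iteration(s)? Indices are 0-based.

v_0 = (1, -1).
v_1 = A·v_0 = (-3, 4).
v_2 = A·v_1 = (10, -14).
v_3 = A·v_2 = (-34, 48).
v_4 = A·v_3 = (116, -164).

v_4 = (116, -164)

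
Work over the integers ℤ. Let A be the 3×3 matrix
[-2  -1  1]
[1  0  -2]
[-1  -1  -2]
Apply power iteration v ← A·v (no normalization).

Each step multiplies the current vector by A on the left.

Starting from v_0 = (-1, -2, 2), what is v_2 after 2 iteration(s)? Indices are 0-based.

v_0 = (-1, -2, 2).
v_1 = A·v_0 = (6, -5, -1).
v_2 = A·v_1 = (-8, 8, 1).

v_2 = (-8, 8, 1)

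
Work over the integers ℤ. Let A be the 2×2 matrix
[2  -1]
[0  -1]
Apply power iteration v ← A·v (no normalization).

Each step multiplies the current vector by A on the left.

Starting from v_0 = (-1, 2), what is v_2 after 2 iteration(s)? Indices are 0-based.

v_0 = (-1, 2).
v_1 = A·v_0 = (-4, -2).
v_2 = A·v_1 = (-6, 2).

v_2 = (-6, 2)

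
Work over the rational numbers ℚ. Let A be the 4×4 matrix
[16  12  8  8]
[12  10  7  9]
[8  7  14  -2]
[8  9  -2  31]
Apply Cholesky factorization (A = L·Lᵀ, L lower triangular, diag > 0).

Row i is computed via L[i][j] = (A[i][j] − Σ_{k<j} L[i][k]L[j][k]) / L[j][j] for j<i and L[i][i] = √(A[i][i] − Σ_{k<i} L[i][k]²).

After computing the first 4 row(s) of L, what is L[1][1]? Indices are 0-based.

L[1][1] = 1

Step 1: L[0][0] = √(16) = 4.
  L[1][0] = (12) / L[0][0] = 3.
Step 2: L[1][1] = √(1) = 1.
  L[2][0] = (8) / L[0][0] = 2.
  L[2][1] = (1) / L[1][1] = 1.
Step 3: L[2][2] = √(9) = 3.
  L[3][0] = (8) / L[0][0] = 2.
  L[3][1] = (3) / L[1][1] = 3.
  L[3][2] = (-9) / L[2][2] = -3.
Step 4: L[3][3] = √(9) = 3.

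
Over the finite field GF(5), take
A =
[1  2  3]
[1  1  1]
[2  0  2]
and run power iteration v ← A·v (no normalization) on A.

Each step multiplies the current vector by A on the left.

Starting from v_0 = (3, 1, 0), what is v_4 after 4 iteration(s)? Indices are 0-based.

v_0 = (3, 1, 0).
v_1 = A·v_0 = (0, 4, 1).
v_2 = A·v_1 = (1, 0, 2).
v_3 = A·v_2 = (2, 3, 1).
v_4 = A·v_3 = (1, 1, 1).

v_4 = (1, 1, 1)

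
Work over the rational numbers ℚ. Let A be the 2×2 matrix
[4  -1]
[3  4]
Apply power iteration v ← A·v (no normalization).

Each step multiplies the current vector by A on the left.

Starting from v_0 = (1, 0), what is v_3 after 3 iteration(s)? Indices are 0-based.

v_0 = (1, 0).
v_1 = A·v_0 = (4, 3).
v_2 = A·v_1 = (13, 24).
v_3 = A·v_2 = (28, 135).

v_3 = (28, 135)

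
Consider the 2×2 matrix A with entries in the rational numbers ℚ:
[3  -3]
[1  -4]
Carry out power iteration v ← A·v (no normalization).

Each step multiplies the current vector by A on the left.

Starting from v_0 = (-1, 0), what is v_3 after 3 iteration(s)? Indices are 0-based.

v_3 = (-21, -10)

v_0 = (-1, 0).
v_1 = A·v_0 = (-3, -1).
v_2 = A·v_1 = (-6, 1).
v_3 = A·v_2 = (-21, -10).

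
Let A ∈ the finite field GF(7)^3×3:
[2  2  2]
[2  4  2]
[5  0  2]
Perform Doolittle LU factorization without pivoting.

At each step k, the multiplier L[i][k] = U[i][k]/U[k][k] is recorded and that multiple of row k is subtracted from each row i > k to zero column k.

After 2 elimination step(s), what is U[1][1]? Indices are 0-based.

Step 1: pivot at (0,0) is 2.
  row1 ← row1 − (1)·row0  ⇒  L[1][0]=1, U row1=(0, 2, 0)
  row2 ← row2 − (6)·row0  ⇒  L[2][0]=6, U row2=(0, 2, 4)
Step 2: pivot at (1,1) is 2.
  row2 ← row2 − (1)·row1  ⇒  L[2][1]=1, U row2=(0, 0, 4)

U[1][1] = 2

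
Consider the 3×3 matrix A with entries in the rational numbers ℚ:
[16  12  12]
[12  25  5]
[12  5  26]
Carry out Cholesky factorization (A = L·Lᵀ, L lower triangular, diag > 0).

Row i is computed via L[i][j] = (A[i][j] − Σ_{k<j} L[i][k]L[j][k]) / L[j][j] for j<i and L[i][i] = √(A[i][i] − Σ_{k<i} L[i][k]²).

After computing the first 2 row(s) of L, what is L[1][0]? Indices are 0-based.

Step 1: L[0][0] = √(16) = 4.
  L[1][0] = (12) / L[0][0] = 3.
Step 2: L[1][1] = √(16) = 4.

L[1][0] = 3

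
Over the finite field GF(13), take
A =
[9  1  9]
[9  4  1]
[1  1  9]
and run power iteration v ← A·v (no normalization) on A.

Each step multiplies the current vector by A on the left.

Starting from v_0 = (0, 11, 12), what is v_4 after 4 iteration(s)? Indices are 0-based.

v_0 = (0, 11, 12).
v_1 = A·v_0 = (2, 4, 2).
v_2 = A·v_1 = (1, 10, 11).
v_3 = A·v_2 = (1, 8, 6).
v_4 = A·v_3 = (6, 8, 11).

v_4 = (6, 8, 11)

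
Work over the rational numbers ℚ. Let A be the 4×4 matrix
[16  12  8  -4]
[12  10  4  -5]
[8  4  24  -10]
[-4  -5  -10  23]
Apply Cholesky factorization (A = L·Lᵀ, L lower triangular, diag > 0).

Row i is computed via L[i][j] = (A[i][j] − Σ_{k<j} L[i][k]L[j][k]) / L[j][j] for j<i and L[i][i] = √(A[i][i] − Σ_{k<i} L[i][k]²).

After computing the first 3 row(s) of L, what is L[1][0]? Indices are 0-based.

L[1][0] = 3

Step 1: L[0][0] = √(16) = 4.
  L[1][0] = (12) / L[0][0] = 3.
Step 2: L[1][1] = √(1) = 1.
  L[2][0] = (8) / L[0][0] = 2.
  L[2][1] = (-2) / L[1][1] = -2.
Step 3: L[2][2] = √(16) = 4.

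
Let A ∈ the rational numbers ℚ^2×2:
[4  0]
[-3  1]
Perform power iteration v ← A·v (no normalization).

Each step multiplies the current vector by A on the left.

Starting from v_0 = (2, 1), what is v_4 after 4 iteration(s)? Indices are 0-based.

v_4 = (512, -509)

v_0 = (2, 1).
v_1 = A·v_0 = (8, -5).
v_2 = A·v_1 = (32, -29).
v_3 = A·v_2 = (128, -125).
v_4 = A·v_3 = (512, -509).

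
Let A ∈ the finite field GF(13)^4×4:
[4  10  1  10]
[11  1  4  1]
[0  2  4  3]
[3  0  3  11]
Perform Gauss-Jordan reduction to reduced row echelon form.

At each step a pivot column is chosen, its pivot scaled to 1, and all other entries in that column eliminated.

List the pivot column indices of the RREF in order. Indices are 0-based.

step 1: normalize row 0 (÷4) = (1, 9, 10, 9)
  row 1: subtract 11×row0 = (0, 6, 11, 6)
  row 3: subtract 3×row0 = (0, 12, 12, 10)
step 2: normalize row 1 (÷6) = (0, 1, 4, 1)
  row 0: subtract 9×row1 = (1, 0, 0, 0)
  row 2: subtract 2×row1 = (0, 0, 9, 1)
  row 3: subtract 12×row1 = (0, 0, 3, 11)
step 3: normalize row 2 (÷9) = (0, 0, 1, 3)
  row 1: subtract 4×row2 = (0, 1, 0, 2)
  row 3: subtract 3×row2 = (0, 0, 0, 2)
step 4: normalize row 3 (÷2) = (0, 0, 0, 1)
  row 1: subtract 2×row3 = (0, 1, 0, 0)
  row 2: subtract 3×row3 = (0, 0, 1, 0)

pivot columns: 0, 1, 2, 3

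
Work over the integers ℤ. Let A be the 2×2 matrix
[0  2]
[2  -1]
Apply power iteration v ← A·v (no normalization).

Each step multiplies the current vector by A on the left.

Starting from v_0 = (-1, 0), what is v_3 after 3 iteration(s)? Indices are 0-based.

v_3 = (4, -10)

v_0 = (-1, 0).
v_1 = A·v_0 = (0, -2).
v_2 = A·v_1 = (-4, 2).
v_3 = A·v_2 = (4, -10).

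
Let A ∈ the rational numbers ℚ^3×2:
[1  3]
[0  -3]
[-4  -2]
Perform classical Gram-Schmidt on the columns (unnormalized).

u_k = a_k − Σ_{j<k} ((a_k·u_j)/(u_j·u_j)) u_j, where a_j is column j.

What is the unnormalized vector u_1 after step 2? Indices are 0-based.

Step 1: u_0 = a_0 = (1, 0, -4).
Step 2: u_1 = a_1 − (11/17)·u_0 = (40/17, -3, 10/17).

u_1 = (40/17, -3, 10/17)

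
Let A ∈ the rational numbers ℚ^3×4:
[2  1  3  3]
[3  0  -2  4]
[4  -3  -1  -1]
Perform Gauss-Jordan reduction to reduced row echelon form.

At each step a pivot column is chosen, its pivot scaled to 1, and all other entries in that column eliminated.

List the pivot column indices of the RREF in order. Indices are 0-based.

pivot columns: 0, 1, 2

pivot(0,0)=2: scale R0 → (1, 1/2, 3/2, 3/2)
  clear (1,0): R1 −= (3)R0 → (0, -3/2, -13/2, -1/2)
  clear (2,0): R2 −= (4)R0 → (0, -5, -7, -7)
pivot(1,1)=-3/2: scale R1 → (0, 1, 13/3, 1/3)
  clear (0,1): R0 −= (1/2)R1 → (1, 0, -2/3, 4/3)
  clear (2,1): R2 −= (-5)R1 → (0, 0, 44/3, -16/3)
pivot(2,2)=44/3: scale R2 → (0, 0, 1, -4/11)
  clear (0,2): R0 −= (-2/3)R2 → (1, 0, 0, 12/11)
  clear (1,2): R1 −= (13/3)R2 → (0, 1, 0, 21/11)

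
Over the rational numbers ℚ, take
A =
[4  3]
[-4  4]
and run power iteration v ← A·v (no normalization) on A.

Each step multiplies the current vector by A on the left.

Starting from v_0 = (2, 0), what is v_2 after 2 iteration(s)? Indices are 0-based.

v_0 = (2, 0).
v_1 = A·v_0 = (8, -8).
v_2 = A·v_1 = (8, -64).

v_2 = (8, -64)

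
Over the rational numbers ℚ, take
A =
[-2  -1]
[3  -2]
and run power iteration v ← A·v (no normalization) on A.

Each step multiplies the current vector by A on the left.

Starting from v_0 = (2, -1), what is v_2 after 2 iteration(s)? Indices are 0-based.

v_2 = (-2, -25)

v_0 = (2, -1).
v_1 = A·v_0 = (-3, 8).
v_2 = A·v_1 = (-2, -25).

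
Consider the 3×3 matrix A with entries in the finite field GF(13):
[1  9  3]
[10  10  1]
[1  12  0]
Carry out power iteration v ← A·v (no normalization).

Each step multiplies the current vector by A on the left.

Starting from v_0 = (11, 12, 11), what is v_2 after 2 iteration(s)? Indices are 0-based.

v_2 = (4, 3, 2)

v_0 = (11, 12, 11).
v_1 = A·v_0 = (9, 7, 12).
v_2 = A·v_1 = (4, 3, 2).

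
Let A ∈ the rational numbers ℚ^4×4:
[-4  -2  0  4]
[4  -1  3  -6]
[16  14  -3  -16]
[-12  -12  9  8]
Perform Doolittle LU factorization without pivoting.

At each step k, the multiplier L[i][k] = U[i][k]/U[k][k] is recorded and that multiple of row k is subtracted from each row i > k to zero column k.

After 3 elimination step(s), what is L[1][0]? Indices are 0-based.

[col 0] pivot -4
  R1 -= -1*R0 → (0, -3, 3, -2)  (L[1][0] := -1)
  R2 -= -4*R0 → (0, 6, -3, 0)  (L[2][0] := -4)
  R3 -= 3*R0 → (0, -6, 9, -4)  (L[3][0] := 3)
[col 1] pivot -3
  R2 -= -2*R1 → (0, 0, 3, -4)  (L[2][1] := -2)
  R3 -= 2*R1 → (0, 0, 3, 0)  (L[3][1] := 2)
[col 2] pivot 3
  R3 -= 1*R2 → (0, 0, 0, 4)  (L[3][2] := 1)

L[1][0] = -1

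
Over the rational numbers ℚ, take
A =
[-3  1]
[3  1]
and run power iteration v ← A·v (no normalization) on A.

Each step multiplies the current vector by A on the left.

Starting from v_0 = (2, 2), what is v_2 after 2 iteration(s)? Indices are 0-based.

v_2 = (20, -4)

v_0 = (2, 2).
v_1 = A·v_0 = (-4, 8).
v_2 = A·v_1 = (20, -4).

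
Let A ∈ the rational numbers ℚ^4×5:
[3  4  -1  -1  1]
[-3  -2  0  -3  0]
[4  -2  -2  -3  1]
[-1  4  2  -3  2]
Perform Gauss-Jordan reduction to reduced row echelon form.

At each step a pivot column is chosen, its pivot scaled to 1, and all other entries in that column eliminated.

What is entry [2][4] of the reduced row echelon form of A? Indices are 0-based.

M[2][4] = 19/39

step 1: normalize row 0 (÷3) = (1, 4/3, -1/3, -1/3, 1/3)
  row 1: subtract -3×row0 = (0, 2, -1, -4, 1)
  row 2: subtract 4×row0 = (0, -22/3, -2/3, -5/3, -1/3)
  row 3: subtract -1×row0 = (0, 16/3, 5/3, -10/3, 7/3)
step 2: normalize row 1 (÷2) = (0, 1, -1/2, -2, 1/2)
  row 0: subtract 4/3×row1 = (1, 0, 1/3, 7/3, -1/3)
  row 2: subtract -22/3×row1 = (0, 0, -13/3, -49/3, 10/3)
  row 3: subtract 16/3×row1 = (0, 0, 13/3, 22/3, -1/3)
step 3: normalize row 2 (÷-13/3) = (0, 0, 1, 49/13, -10/13)
  row 0: subtract 1/3×row2 = (1, 0, 0, 14/13, -1/13)
  row 1: subtract -1/2×row2 = (0, 1, 0, -3/26, 3/26)
  row 3: subtract 13/3×row2 = (0, 0, 0, -9, 3)
step 4: normalize row 3 (÷-9) = (0, 0, 0, 1, -1/3)
  row 0: subtract 14/13×row3 = (1, 0, 0, 0, 11/39)
  row 1: subtract -3/26×row3 = (0, 1, 0, 0, 1/13)
  row 2: subtract 49/13×row3 = (0, 0, 1, 0, 19/39)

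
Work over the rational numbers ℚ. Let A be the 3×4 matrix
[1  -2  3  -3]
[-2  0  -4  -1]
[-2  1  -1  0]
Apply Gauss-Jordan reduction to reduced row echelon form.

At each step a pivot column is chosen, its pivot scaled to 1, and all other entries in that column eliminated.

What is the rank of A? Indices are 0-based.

rank = 3

pivot(0,0)=1: scale R0 → (1, -2, 3, -3)
  clear (1,0): R1 −= (-2)R0 → (0, -4, 2, -7)
  clear (2,0): R2 −= (-2)R0 → (0, -3, 5, -6)
pivot(1,1)=-4: scale R1 → (0, 1, -1/2, 7/4)
  clear (0,1): R0 −= (-2)R1 → (1, 0, 2, 1/2)
  clear (2,1): R2 −= (-3)R1 → (0, 0, 7/2, -3/4)
pivot(2,2)=7/2: scale R2 → (0, 0, 1, -3/14)
  clear (0,2): R0 −= (2)R2 → (1, 0, 0, 13/14)
  clear (1,2): R1 −= (-1/2)R2 → (0, 1, 0, 23/14)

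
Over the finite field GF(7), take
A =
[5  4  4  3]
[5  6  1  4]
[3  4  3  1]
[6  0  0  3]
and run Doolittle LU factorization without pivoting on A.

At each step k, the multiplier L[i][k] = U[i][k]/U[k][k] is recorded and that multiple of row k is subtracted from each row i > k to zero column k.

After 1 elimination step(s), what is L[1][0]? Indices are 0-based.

k=0: U[0][0]=5
  eliminate (1,0): mult=1, new row 1: (0, 2, 4, 1); set L[1][0]=1
  eliminate (2,0): mult=2, new row 2: (0, 3, 2, 2); set L[2][0]=2
  eliminate (3,0): mult=4, new row 3: (0, 5, 5, 5); set L[3][0]=4

L[1][0] = 1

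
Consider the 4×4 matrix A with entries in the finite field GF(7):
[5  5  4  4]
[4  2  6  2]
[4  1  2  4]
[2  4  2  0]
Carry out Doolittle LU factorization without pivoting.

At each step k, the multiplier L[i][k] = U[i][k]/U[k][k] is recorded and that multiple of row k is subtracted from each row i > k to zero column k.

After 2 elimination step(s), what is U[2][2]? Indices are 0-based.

U[2][2] = 3

[col 0] pivot 5
  R1 -= 5*R0 → (0, 5, 0, 3)  (L[1][0] := 5)
  R2 -= 5*R0 → (0, 4, 3, 5)  (L[2][0] := 5)
  R3 -= 6*R0 → (0, 2, 6, 4)  (L[3][0] := 6)
[col 1] pivot 5
  R2 -= 5*R1 → (0, 0, 3, 4)  (L[2][1] := 5)
  R3 -= 6*R1 → (0, 0, 6, 0)  (L[3][1] := 6)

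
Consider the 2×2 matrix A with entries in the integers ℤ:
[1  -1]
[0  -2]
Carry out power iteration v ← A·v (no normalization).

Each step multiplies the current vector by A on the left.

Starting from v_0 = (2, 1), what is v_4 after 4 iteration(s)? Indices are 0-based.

v_0 = (2, 1).
v_1 = A·v_0 = (1, -2).
v_2 = A·v_1 = (3, 4).
v_3 = A·v_2 = (-1, -8).
v_4 = A·v_3 = (7, 16).

v_4 = (7, 16)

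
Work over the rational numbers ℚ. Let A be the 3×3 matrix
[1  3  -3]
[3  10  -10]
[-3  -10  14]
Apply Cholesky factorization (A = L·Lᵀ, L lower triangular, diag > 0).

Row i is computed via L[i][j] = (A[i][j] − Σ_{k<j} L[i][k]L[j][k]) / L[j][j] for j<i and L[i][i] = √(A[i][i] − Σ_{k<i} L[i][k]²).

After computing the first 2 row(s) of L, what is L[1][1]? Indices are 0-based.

L[1][1] = 1

Step 1: L[0][0] = √(1) = 1.
  L[1][0] = (3) / L[0][0] = 3.
Step 2: L[1][1] = √(1) = 1.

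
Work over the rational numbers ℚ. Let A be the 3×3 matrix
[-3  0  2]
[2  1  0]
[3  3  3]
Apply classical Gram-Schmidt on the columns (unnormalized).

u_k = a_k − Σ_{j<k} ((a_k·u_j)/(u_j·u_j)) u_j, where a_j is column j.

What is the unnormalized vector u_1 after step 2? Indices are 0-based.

Step 1: u_0 = a_0 = (-3, 2, 3).
Step 2: u_1 = a_1 − (1/2)·u_0 = (3/2, 0, 3/2).

u_1 = (3/2, 0, 3/2)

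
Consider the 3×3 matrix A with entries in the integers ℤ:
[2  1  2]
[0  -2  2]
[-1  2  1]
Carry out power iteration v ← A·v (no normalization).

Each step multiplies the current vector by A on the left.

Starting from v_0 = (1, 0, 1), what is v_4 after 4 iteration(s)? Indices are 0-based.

v_4 = (4, -52, -18)

v_0 = (1, 0, 1).
v_1 = A·v_0 = (4, 2, 0).
v_2 = A·v_1 = (10, -4, 0).
v_3 = A·v_2 = (16, 8, -18).
v_4 = A·v_3 = (4, -52, -18).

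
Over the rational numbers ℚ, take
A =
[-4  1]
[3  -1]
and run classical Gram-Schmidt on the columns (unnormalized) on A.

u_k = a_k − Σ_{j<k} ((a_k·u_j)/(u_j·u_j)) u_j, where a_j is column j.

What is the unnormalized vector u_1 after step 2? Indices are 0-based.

u_1 = (-3/25, -4/25)

Step 1: u_0 = a_0 = (-4, 3).
Step 2: u_1 = a_1 − (-7/25)·u_0 = (-3/25, -4/25).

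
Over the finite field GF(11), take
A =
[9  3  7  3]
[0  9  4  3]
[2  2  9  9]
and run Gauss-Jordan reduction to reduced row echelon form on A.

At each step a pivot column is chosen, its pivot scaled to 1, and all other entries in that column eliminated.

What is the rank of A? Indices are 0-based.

rank = 3

step 1: normalize row 0 (÷9) = (1, 4, 2, 4)
  row 2: subtract 2×row0 = (0, 5, 5, 1)
step 2: normalize row 1 (÷9) = (0, 1, 9, 4)
  row 0: subtract 4×row1 = (1, 0, 10, 10)
  row 2: subtract 5×row1 = (0, 0, 4, 3)
step 3: normalize row 2 (÷4) = (0, 0, 1, 9)
  row 0: subtract 10×row2 = (1, 0, 0, 8)
  row 1: subtract 9×row2 = (0, 1, 0, 0)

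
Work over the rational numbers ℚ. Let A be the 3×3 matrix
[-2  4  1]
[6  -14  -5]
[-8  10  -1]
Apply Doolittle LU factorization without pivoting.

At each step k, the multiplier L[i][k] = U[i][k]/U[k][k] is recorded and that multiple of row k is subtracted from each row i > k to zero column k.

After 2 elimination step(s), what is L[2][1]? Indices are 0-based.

L[2][1] = 3

[col 0] pivot -2
  R1 -= -3*R0 → (0, -2, -2)  (L[1][0] := -3)
  R2 -= 4*R0 → (0, -6, -5)  (L[2][0] := 4)
[col 1] pivot -2
  R2 -= 3*R1 → (0, 0, 1)  (L[2][1] := 3)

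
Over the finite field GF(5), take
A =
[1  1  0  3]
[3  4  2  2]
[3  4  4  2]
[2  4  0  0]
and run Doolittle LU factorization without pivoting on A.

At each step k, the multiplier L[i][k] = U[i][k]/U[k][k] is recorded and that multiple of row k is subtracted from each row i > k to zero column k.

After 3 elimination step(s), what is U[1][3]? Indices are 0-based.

U[1][3] = 3

[col 0] pivot 1
  R1 -= 3*R0 → (0, 1, 2, 3)  (L[1][0] := 3)
  R2 -= 3*R0 → (0, 1, 4, 3)  (L[2][0] := 3)
  R3 -= 2*R0 → (0, 2, 0, 4)  (L[3][0] := 2)
[col 1] pivot 1
  R2 -= 1*R1 → (0, 0, 2, 0)  (L[2][1] := 1)
  R3 -= 2*R1 → (0, 0, 1, 3)  (L[3][1] := 2)
[col 2] pivot 2
  R3 -= 3*R2 → (0, 0, 0, 3)  (L[3][2] := 3)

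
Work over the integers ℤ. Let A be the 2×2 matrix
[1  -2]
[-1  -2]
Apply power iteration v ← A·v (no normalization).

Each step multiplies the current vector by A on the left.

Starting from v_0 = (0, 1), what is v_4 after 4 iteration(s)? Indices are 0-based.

v_0 = (0, 1).
v_1 = A·v_0 = (-2, -2).
v_2 = A·v_1 = (2, 6).
v_3 = A·v_2 = (-10, -14).
v_4 = A·v_3 = (18, 38).

v_4 = (18, 38)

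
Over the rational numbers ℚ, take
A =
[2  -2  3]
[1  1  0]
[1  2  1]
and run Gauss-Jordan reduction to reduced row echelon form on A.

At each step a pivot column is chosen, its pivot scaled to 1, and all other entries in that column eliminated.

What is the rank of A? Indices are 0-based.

rank = 3

[1] R0 /= 2  ⇒  (1, -1, 3/2)
     R1 -= 1·R0  ⇒  (0, 2, -3/2)
     R2 -= 1·R0  ⇒  (0, 3, -1/2)
[2] R1 /= 2  ⇒  (0, 1, -3/4)
     R0 -= -1·R1  ⇒  (1, 0, 3/4)
     R2 -= 3·R1  ⇒  (0, 0, 7/4)
[3] R2 /= 7/4  ⇒  (0, 0, 1)
     R0 -= 3/4·R2  ⇒  (1, 0, 0)
     R1 -= -3/4·R2  ⇒  (0, 1, 0)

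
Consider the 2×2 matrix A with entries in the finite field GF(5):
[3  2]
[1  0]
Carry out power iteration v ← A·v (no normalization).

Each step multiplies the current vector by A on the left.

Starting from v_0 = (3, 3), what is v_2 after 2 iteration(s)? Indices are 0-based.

v_0 = (3, 3).
v_1 = A·v_0 = (0, 3).
v_2 = A·v_1 = (1, 0).

v_2 = (1, 0)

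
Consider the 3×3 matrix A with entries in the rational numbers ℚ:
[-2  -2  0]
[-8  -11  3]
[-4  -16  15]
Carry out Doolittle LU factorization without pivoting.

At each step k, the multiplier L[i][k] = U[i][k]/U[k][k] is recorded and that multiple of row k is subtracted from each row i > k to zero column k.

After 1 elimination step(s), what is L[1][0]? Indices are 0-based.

Step 1: pivot at (0,0) is -2.
  row1 ← row1 − (4)·row0  ⇒  L[1][0]=4, U row1=(0, -3, 3)
  row2 ← row2 − (2)·row0  ⇒  L[2][0]=2, U row2=(0, -12, 15)

L[1][0] = 4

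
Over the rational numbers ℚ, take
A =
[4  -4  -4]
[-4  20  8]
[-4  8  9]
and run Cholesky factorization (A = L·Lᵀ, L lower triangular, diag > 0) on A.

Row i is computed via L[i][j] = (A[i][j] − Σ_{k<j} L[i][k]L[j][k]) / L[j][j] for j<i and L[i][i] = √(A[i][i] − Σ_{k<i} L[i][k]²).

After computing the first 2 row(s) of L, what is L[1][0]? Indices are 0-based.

Step 1: L[0][0] = √(4) = 2.
  L[1][0] = (-4) / L[0][0] = -2.
Step 2: L[1][1] = √(16) = 4.

L[1][0] = -2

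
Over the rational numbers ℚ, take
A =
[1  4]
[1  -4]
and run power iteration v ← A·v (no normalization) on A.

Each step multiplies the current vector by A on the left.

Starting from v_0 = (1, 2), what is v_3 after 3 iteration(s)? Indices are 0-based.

v_3 = (129, -167)

v_0 = (1, 2).
v_1 = A·v_0 = (9, -7).
v_2 = A·v_1 = (-19, 37).
v_3 = A·v_2 = (129, -167).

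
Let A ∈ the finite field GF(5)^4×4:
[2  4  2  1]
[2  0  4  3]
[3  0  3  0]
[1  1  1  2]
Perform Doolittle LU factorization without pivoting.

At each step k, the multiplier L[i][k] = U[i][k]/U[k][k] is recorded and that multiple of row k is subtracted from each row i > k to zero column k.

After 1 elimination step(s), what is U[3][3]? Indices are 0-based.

U[3][3] = 4

[col 0] pivot 2
  R1 -= 1*R0 → (0, 1, 2, 2)  (L[1][0] := 1)
  R2 -= 4*R0 → (0, 4, 0, 1)  (L[2][0] := 4)
  R3 -= 3*R0 → (0, 4, 0, 4)  (L[3][0] := 3)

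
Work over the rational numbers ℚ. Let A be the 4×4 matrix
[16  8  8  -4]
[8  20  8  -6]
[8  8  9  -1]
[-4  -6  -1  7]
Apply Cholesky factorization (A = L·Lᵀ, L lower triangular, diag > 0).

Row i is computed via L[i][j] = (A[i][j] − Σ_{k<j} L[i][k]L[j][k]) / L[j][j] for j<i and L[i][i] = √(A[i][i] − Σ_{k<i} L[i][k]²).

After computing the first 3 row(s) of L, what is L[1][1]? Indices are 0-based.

L[1][1] = 4

Step 1: L[0][0] = √(16) = 4.
  L[1][0] = (8) / L[0][0] = 2.
Step 2: L[1][1] = √(16) = 4.
  L[2][0] = (8) / L[0][0] = 2.
  L[2][1] = (4) / L[1][1] = 1.
Step 3: L[2][2] = √(4) = 2.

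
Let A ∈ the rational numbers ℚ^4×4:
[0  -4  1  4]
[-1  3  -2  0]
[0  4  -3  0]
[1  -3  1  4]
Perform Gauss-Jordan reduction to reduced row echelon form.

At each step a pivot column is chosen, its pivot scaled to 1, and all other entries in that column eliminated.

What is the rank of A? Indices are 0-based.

rank = 4

pivot(0,0): swap R0↔R1
pivot(0,0)=-1: scale R0 → (1, -3, 2, 0)
  clear (3,0): R3 −= (1)R0 → (0, 0, -1, 4)
pivot(1,1)=-4: scale R1 → (0, 1, -1/4, -1)
  clear (0,1): R0 −= (-3)R1 → (1, 0, 5/4, -3)
  clear (2,1): R2 −= (4)R1 → (0, 0, -2, 4)
pivot(2,2)=-2: scale R2 → (0, 0, 1, -2)
  clear (0,2): R0 −= (5/4)R2 → (1, 0, 0, -1/2)
  clear (1,2): R1 −= (-1/4)R2 → (0, 1, 0, -3/2)
  clear (3,2): R3 −= (-1)R2 → (0, 0, 0, 2)
pivot(3,3)=2: scale R3 → (0, 0, 0, 1)
  clear (0,3): R0 −= (-1/2)R3 → (1, 0, 0, 0)
  clear (1,3): R1 −= (-3/2)R3 → (0, 1, 0, 0)
  clear (2,3): R2 −= (-2)R3 → (0, 0, 1, 0)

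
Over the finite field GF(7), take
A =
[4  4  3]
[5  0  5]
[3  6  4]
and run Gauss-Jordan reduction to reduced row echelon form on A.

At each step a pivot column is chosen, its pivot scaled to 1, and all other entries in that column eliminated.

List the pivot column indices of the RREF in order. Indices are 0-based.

pivot(0,0)=4: scale R0 → (1, 1, 6)
  clear (1,0): R1 −= (5)R0 → (0, 2, 3)
  clear (2,0): R2 −= (3)R0 → (0, 3, 0)
pivot(1,1)=2: scale R1 → (0, 1, 5)
  clear (0,1): R0 −= (1)R1 → (1, 0, 1)
  clear (2,1): R2 −= (3)R1 → (0, 0, 6)
pivot(2,2)=6: scale R2 → (0, 0, 1)
  clear (0,2): R0 −= (1)R2 → (1, 0, 0)
  clear (1,2): R1 −= (5)R2 → (0, 1, 0)

pivot columns: 0, 1, 2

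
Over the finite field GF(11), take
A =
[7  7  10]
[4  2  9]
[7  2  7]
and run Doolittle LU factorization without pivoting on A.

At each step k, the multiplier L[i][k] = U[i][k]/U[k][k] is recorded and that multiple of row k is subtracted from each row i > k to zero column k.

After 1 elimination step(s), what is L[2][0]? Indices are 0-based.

k=0: U[0][0]=7
  eliminate (1,0): mult=10, new row 1: (0, 9, 8); set L[1][0]=10
  eliminate (2,0): mult=1, new row 2: (0, 6, 8); set L[2][0]=1

L[2][0] = 1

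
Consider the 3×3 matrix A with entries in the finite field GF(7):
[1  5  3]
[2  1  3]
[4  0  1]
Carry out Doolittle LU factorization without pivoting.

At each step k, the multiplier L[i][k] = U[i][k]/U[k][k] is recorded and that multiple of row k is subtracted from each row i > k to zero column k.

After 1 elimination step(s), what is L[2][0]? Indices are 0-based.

Step 1: pivot at (0,0) is 1.
  row1 ← row1 − (2)·row0  ⇒  L[1][0]=2, U row1=(0, 5, 4)
  row2 ← row2 − (4)·row0  ⇒  L[2][0]=4, U row2=(0, 1, 3)

L[2][0] = 4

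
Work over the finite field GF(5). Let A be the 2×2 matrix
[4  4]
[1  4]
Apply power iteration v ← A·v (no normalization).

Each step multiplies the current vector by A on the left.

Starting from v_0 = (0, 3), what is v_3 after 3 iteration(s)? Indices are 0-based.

v_0 = (0, 3).
v_1 = A·v_0 = (2, 2).
v_2 = A·v_1 = (1, 0).
v_3 = A·v_2 = (4, 1).

v_3 = (4, 1)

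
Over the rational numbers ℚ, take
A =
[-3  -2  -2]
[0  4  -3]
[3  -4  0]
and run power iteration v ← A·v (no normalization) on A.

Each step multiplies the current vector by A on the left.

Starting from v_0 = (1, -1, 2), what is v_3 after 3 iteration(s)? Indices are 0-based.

v_0 = (1, -1, 2).
v_1 = A·v_0 = (-5, -10, 7).
v_2 = A·v_1 = (21, -61, 25).
v_3 = A·v_2 = (9, -319, 307).

v_3 = (9, -319, 307)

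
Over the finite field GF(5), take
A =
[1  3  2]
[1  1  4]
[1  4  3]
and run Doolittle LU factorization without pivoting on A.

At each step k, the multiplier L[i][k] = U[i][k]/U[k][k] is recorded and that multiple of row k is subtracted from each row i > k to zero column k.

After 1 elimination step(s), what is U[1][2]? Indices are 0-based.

U[1][2] = 2

[col 0] pivot 1
  R1 -= 1*R0 → (0, 3, 2)  (L[1][0] := 1)
  R2 -= 1*R0 → (0, 1, 1)  (L[2][0] := 1)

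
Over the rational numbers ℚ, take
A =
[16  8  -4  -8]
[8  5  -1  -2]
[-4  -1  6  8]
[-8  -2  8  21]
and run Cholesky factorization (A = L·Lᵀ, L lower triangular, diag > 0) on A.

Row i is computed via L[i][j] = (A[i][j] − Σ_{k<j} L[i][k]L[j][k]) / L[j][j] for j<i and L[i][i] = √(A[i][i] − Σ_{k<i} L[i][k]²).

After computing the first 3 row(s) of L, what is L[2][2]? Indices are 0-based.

L[2][2] = 2

Step 1: L[0][0] = √(16) = 4.
  L[1][0] = (8) / L[0][0] = 2.
Step 2: L[1][1] = √(1) = 1.
  L[2][0] = (-4) / L[0][0] = -1.
  L[2][1] = (1) / L[1][1] = 1.
Step 3: L[2][2] = √(4) = 2.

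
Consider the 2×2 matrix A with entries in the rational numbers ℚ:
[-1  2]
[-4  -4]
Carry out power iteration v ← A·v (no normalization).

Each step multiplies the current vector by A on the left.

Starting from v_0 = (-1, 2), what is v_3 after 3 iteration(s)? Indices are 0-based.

v_0 = (-1, 2).
v_1 = A·v_0 = (5, -4).
v_2 = A·v_1 = (-13, -4).
v_3 = A·v_2 = (5, 68).

v_3 = (5, 68)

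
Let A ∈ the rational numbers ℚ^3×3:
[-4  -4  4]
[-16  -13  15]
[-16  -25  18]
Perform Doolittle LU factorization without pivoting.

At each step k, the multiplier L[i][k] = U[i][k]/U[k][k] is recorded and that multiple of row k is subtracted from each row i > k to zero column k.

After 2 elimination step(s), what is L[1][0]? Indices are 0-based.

L[1][0] = 4

Step 1: pivot at (0,0) is -4.
  row1 ← row1 − (4)·row0  ⇒  L[1][0]=4, U row1=(0, 3, -1)
  row2 ← row2 − (4)·row0  ⇒  L[2][0]=4, U row2=(0, -9, 2)
Step 2: pivot at (1,1) is 3.
  row2 ← row2 − (-3)·row1  ⇒  L[2][1]=-3, U row2=(0, 0, -1)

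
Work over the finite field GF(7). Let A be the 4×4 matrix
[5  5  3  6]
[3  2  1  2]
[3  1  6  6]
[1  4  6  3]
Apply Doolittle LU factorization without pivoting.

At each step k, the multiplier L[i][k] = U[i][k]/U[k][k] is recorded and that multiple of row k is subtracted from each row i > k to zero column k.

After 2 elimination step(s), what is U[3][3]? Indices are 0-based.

U[3][3] = 4

[col 0] pivot 5
  R1 -= 2*R0 → (0, 6, 2, 4)  (L[1][0] := 2)
  R2 -= 2*R0 → (0, 5, 0, 1)  (L[2][0] := 2)
  R3 -= 3*R0 → (0, 3, 4, 6)  (L[3][0] := 3)
[col 1] pivot 6
  R2 -= 2*R1 → (0, 0, 3, 0)  (L[2][1] := 2)
  R3 -= 4*R1 → (0, 0, 3, 4)  (L[3][1] := 4)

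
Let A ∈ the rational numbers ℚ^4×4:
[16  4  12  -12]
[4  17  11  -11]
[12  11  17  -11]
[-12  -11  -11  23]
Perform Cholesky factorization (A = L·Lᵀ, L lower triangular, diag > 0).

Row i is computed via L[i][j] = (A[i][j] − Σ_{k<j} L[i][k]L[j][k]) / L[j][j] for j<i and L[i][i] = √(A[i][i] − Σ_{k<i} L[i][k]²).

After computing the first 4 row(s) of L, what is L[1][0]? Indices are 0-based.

Step 1: L[0][0] = √(16) = 4.
  L[1][0] = (4) / L[0][0] = 1.
Step 2: L[1][1] = √(16) = 4.
  L[2][0] = (12) / L[0][0] = 3.
  L[2][1] = (8) / L[1][1] = 2.
Step 3: L[2][2] = √(4) = 2.
  L[3][0] = (-12) / L[0][0] = -3.
  L[3][1] = (-8) / L[1][1] = -2.
  L[3][2] = (2) / L[2][2] = 1.
Step 4: L[3][3] = √(9) = 3.

L[1][0] = 1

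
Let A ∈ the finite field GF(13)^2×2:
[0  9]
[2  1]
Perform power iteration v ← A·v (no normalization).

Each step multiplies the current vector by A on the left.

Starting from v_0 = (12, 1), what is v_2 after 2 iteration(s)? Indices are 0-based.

v_0 = (12, 1).
v_1 = A·v_0 = (9, 12).
v_2 = A·v_1 = (4, 4).

v_2 = (4, 4)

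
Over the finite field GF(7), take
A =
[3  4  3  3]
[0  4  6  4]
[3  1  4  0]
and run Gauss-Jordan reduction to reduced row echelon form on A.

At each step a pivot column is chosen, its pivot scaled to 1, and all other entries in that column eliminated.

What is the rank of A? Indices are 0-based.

[1] R0 /= 3  ⇒  (1, 6, 1, 1)
     R2 -= 3·R0  ⇒  (0, 4, 1, 4)
[2] R1 /= 4  ⇒  (0, 1, 5, 1)
     R0 -= 6·R1  ⇒  (1, 0, 6, 2)
     R2 -= 4·R1  ⇒  (0, 0, 2, 0)
[3] R2 /= 2  ⇒  (0, 0, 1, 0)
     R0 -= 6·R2  ⇒  (1, 0, 0, 2)
     R1 -= 5·R2  ⇒  (0, 1, 0, 1)

rank = 3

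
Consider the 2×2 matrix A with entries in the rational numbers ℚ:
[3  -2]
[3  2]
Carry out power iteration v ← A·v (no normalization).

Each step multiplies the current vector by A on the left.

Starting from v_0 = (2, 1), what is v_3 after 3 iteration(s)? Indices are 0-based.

v_3 = (-68, 44)

v_0 = (2, 1).
v_1 = A·v_0 = (4, 8).
v_2 = A·v_1 = (-4, 28).
v_3 = A·v_2 = (-68, 44).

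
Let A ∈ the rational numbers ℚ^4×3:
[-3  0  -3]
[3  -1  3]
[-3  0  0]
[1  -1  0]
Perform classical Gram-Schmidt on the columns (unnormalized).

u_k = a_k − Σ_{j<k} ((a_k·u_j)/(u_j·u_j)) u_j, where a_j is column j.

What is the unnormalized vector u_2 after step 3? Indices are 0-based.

u_2 = (-6/5, 9/10, 9/5, -9/10)

Step 1: u_0 = a_0 = (-3, 3, -3, 1).
Step 2: u_1 = a_1 − (-1/7)·u_0 = (-3/7, -4/7, -3/7, -6/7).
Step 3: u_2 = a_2 − (9/14)·u_0 − (-3/10)·u_1 = (-6/5, 9/10, 9/5, -9/10).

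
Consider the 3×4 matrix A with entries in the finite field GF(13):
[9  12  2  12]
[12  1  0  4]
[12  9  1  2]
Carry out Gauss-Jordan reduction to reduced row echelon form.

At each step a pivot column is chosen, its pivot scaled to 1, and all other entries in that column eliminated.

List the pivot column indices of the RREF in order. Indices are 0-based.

[1] R0 /= 9  ⇒  (1, 10, 6, 10)
     R1 -= 12·R0  ⇒  (0, 11, 6, 1)
     R2 -= 12·R0  ⇒  (0, 6, 7, 12)
[2] R1 /= 11  ⇒  (0, 1, 10, 6)
     R0 -= 10·R1  ⇒  (1, 0, 10, 2)
     R2 -= 6·R1  ⇒  (0, 0, 12, 2)
[3] R2 /= 12  ⇒  (0, 0, 1, 11)
     R0 -= 10·R2  ⇒  (1, 0, 0, 9)
     R1 -= 10·R2  ⇒  (0, 1, 0, 0)

pivot columns: 0, 1, 2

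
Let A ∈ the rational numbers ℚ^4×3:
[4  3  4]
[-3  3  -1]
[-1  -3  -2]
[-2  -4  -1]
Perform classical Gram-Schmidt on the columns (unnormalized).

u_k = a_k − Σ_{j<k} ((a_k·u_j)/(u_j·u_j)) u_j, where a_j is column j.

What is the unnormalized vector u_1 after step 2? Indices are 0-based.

Step 1: u_0 = a_0 = (4, -3, -1, -2).
Step 2: u_1 = a_1 − (7/15)·u_0 = (17/15, 22/5, -38/15, -46/15).

u_1 = (17/15, 22/5, -38/15, -46/15)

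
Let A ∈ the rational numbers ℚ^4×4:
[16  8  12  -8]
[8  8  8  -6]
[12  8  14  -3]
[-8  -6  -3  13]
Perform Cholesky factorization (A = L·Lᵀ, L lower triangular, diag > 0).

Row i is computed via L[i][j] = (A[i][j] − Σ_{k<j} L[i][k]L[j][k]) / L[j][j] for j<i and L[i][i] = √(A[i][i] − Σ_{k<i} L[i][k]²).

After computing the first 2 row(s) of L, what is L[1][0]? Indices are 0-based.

Step 1: L[0][0] = √(16) = 4.
  L[1][0] = (8) / L[0][0] = 2.
Step 2: L[1][1] = √(4) = 2.

L[1][0] = 2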